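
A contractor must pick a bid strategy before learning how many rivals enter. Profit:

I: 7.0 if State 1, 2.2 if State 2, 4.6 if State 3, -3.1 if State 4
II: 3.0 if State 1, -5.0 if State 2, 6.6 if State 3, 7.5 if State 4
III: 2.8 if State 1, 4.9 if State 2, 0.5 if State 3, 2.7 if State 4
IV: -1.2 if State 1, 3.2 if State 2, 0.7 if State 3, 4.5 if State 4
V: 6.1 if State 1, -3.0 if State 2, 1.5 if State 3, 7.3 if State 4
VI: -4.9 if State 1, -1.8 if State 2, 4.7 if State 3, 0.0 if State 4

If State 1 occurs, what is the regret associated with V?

Best payoff under State 1 is 7.0.
Regret = 7.0 − 6.1 = 0.9.

0.9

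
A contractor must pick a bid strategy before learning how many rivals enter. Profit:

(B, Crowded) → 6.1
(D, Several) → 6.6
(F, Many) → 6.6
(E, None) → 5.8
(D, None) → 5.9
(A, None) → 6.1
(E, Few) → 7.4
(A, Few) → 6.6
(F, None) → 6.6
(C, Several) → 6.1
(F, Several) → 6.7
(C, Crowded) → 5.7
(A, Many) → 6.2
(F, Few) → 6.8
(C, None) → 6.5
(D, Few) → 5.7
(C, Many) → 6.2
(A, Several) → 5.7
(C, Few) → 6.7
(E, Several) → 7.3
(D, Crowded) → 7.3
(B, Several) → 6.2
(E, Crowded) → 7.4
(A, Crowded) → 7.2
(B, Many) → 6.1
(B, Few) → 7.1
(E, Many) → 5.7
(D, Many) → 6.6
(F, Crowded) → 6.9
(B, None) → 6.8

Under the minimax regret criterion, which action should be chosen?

Column bests: None=6.8, Few=7.4, Several=7.3, Many=6.6, Crowded=7.4.
A regrets: 0.7, 0.8, 1.6, 0.4, 0.2 → max 1.6
B regrets: 0.0, 0.3, 1.1, 0.5, 1.3 → max 1.3
C regrets: 0.3, 0.7, 1.2, 0.4, 1.7 → max 1.7
D regrets: 0.9, 1.7, 0.7, 0.0, 0.1 → max 1.7
E regrets: 1.0, 0.0, 0.0, 0.9, 0.0 → max 1.0
F regrets: 0.2, 0.6, 0.6, 0.0, 0.5 → max 0.6
Smallest max regret = 0.6 → F.

F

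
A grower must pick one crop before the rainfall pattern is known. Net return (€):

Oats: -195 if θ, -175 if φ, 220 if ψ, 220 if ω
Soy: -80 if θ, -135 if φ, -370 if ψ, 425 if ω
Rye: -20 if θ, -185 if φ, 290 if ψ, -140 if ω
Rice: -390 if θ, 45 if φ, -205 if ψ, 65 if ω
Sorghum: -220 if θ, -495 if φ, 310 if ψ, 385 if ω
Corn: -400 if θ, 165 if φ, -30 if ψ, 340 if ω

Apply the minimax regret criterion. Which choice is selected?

Column bests: θ=-20, φ=165, ψ=310, ω=425.
Oats regrets: 175, 340, 90, 205 → max 340
Soy regrets: 60, 300, 680, 0 → max 680
Rye regrets: 0, 350, 20, 565 → max 565
Rice regrets: 370, 120, 515, 360 → max 515
Sorghum regrets: 200, 660, 0, 40 → max 660
Corn regrets: 380, 0, 340, 85 → max 380
Smallest max regret = 340 → Oats.

Oats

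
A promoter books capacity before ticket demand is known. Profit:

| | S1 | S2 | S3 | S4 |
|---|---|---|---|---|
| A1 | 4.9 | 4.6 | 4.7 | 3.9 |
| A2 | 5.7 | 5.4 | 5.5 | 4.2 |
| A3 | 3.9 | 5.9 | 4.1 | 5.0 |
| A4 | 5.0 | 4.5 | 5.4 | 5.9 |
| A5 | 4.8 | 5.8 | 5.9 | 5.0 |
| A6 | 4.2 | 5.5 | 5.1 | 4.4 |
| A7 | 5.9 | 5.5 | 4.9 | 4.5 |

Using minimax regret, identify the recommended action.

Column bests: S1=5.9, S2=5.9, S3=5.9, S4=5.9.
A1 regrets: 1.0, 1.3, 1.2, 2.0 → max 2.0
A2 regrets: 0.2, 0.5, 0.4, 1.7 → max 1.7
A3 regrets: 2.0, 0.0, 1.8, 0.9 → max 2.0
A4 regrets: 0.9, 1.4, 0.5, 0.0 → max 1.4
A5 regrets: 1.1, 0.1, 0.0, 0.9 → max 1.1
A6 regrets: 1.7, 0.4, 0.8, 1.5 → max 1.7
A7 regrets: 0.0, 0.4, 1.0, 1.4 → max 1.4
Smallest max regret = 1.1 → A5.

A5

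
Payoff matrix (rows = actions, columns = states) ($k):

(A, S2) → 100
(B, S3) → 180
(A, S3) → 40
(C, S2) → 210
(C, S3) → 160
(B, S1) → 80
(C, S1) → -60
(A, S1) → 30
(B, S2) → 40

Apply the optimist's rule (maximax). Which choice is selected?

C

Row maxima: A=100, B=180, C=210
Best best-case = 210 → C.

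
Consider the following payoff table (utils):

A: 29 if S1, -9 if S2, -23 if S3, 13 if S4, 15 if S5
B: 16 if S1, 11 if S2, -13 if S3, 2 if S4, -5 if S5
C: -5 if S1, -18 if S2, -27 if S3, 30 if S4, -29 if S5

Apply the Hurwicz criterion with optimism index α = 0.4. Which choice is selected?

B

A: 0.4·29 + 0.6·(-23) = -2.2
B: 0.4·16 + 0.6·(-13) = -1.4
C: 0.4·30 + 0.6·(-29) = -5.4
Highest Hurwicz score = -1.4 → B.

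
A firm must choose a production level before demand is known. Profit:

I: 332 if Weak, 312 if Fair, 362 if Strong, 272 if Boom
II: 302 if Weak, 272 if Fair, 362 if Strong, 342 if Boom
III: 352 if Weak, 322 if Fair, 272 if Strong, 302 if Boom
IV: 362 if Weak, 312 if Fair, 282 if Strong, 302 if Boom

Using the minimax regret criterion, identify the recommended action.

II

Column bests: Weak=362, Fair=322, Strong=362, Boom=342.
I regrets: 30, 10, 0, 70 → max 70
II regrets: 60, 50, 0, 0 → max 60
III regrets: 10, 0, 90, 40 → max 90
IV regrets: 0, 10, 80, 40 → max 80
Smallest max regret = 60 → II.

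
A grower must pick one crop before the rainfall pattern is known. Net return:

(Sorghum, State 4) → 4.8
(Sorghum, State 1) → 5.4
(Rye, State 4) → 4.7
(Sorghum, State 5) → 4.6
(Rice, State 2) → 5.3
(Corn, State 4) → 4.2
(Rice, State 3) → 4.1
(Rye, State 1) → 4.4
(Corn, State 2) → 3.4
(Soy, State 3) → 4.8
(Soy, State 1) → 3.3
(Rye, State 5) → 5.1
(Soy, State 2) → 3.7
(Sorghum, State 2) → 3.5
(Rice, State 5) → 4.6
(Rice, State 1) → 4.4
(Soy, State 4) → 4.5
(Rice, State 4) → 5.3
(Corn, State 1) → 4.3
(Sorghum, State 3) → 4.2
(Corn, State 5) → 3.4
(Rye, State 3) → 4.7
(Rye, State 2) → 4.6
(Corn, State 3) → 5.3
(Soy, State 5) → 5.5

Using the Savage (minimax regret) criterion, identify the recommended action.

Column bests: State 1=5.4, State 2=5.3, State 3=5.3, State 4=5.3, State 5=5.5.
Rice regrets: 1.0, 0.0, 1.2, 0.0, 0.9 → max 1.2
Rye regrets: 1.0, 0.7, 0.6, 0.6, 0.4 → max 1.0
Sorghum regrets: 0.0, 1.8, 1.1, 0.5, 0.9 → max 1.8
Corn regrets: 1.1, 1.9, 0.0, 1.1, 2.1 → max 2.1
Soy regrets: 2.1, 1.6, 0.5, 0.8, 0.0 → max 2.1
Smallest max regret = 1.0 → Rye.

Rye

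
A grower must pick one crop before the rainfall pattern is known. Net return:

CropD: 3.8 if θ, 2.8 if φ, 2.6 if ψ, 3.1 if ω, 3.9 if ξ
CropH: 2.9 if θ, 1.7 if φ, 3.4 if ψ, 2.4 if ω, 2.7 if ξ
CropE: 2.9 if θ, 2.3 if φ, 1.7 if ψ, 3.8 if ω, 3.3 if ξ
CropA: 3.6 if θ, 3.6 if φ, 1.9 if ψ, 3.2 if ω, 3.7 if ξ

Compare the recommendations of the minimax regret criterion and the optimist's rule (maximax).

Column bests: θ=3.8, φ=3.6, ψ=3.4, ω=3.8, ξ=3.9.
CropD regrets: 0.0, 0.8, 0.8, 0.7, 0.0 → max 0.8
CropH regrets: 0.9, 1.9, 0.0, 1.4, 1.2 → max 1.9
CropE regrets: 0.9, 1.3, 1.7, 0.0, 0.6 → max 1.7
CropA regrets: 0.2, 0.0, 1.5, 0.6, 0.2 → max 1.5
Smallest max regret = 0.8 → CropD.
Row maxima: CropD=3.9, CropH=3.4, CropE=3.8, CropA=3.7
Best best-case = 3.9 → CropD.

minimax regret → CropD; maximax → CropD (agree)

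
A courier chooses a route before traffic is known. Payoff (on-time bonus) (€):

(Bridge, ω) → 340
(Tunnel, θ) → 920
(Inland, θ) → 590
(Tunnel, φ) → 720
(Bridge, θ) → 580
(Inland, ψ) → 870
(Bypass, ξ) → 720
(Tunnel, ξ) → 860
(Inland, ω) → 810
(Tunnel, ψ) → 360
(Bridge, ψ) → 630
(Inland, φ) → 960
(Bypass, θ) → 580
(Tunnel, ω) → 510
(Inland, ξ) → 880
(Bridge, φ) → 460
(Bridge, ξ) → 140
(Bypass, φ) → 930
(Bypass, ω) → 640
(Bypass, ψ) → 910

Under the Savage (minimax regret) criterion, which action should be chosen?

Inland

Column bests: θ=920, φ=960, ψ=910, ω=810, ξ=880.
Inland regrets: 330, 0, 40, 0, 0 → max 330
Bypass regrets: 340, 30, 0, 170, 160 → max 340
Bridge regrets: 340, 500, 280, 470, 740 → max 740
Tunnel regrets: 0, 240, 550, 300, 20 → max 550
Smallest max regret = 330 → Inland.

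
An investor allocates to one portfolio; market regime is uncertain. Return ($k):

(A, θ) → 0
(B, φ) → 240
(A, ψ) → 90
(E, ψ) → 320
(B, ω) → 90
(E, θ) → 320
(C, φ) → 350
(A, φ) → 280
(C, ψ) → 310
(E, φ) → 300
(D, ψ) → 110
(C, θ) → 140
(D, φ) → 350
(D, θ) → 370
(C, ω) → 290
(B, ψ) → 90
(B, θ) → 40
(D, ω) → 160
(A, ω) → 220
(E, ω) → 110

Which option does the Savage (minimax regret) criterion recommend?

Column bests: θ=370, φ=350, ψ=320, ω=290.
A regrets: 370, 70, 230, 70 → max 370
B regrets: 330, 110, 230, 200 → max 330
C regrets: 230, 0, 10, 0 → max 230
D regrets: 0, 0, 210, 130 → max 210
E regrets: 50, 50, 0, 180 → max 180
Smallest max regret = 180 → E.

E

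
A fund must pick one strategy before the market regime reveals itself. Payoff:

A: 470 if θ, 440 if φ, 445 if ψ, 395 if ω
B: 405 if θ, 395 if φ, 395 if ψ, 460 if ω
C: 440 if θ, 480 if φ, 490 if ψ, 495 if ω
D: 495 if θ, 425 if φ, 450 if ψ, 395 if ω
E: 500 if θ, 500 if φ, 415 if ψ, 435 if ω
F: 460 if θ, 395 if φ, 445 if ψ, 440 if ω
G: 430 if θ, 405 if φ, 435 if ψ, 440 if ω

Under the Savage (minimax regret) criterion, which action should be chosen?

C

Column bests: θ=500, φ=500, ψ=490, ω=495.
A regrets: 30, 60, 45, 100 → max 100
B regrets: 95, 105, 95, 35 → max 105
C regrets: 60, 20, 0, 0 → max 60
D regrets: 5, 75, 40, 100 → max 100
E regrets: 0, 0, 75, 60 → max 75
F regrets: 40, 105, 45, 55 → max 105
G regrets: 70, 95, 55, 55 → max 95
Smallest max regret = 60 → C.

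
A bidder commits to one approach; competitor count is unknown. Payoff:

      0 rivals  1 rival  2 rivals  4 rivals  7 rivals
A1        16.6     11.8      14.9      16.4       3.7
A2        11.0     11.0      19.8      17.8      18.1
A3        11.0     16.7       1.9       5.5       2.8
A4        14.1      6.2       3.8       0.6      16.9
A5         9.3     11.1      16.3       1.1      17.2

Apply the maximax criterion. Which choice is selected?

A2

Row maxima: A1=16.6, A2=19.8, A3=16.7, A4=16.9, A5=17.2
Best best-case = 19.8 → A2.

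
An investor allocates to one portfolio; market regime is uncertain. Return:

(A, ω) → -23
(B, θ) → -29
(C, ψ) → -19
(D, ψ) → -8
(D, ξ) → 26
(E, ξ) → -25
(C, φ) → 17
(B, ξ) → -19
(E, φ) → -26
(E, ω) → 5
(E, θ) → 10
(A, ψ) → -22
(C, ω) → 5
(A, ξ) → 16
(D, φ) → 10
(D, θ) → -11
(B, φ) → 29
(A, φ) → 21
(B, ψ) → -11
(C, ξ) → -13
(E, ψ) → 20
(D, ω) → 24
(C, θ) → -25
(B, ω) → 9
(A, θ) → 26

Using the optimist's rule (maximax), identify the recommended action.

B

Row maxima: A=26, B=29, C=17, D=26, E=20
Best best-case = 29 → B.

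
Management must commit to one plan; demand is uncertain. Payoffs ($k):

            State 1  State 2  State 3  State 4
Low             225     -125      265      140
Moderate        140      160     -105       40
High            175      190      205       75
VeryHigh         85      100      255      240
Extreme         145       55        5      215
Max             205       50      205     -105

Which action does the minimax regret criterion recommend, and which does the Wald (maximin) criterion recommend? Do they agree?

minimax regret → VeryHigh; maximin → VeryHigh (agree)

Column bests: State 1=225, State 2=190, State 3=265, State 4=240.
Low regrets: 0, 315, 0, 100 → max 315
Moderate regrets: 85, 30, 370, 200 → max 370
High regrets: 50, 0, 60, 165 → max 165
VeryHigh regrets: 140, 90, 10, 0 → max 140
Extreme regrets: 80, 135, 260, 25 → max 260
Max regrets: 20, 140, 60, 345 → max 345
Smallest max regret = 140 → VeryHigh.
Row minima: Low=-125, Moderate=-105, High=75, VeryHigh=85, Extreme=5, Max=-105
Best worst-case = 85 → VeryHigh.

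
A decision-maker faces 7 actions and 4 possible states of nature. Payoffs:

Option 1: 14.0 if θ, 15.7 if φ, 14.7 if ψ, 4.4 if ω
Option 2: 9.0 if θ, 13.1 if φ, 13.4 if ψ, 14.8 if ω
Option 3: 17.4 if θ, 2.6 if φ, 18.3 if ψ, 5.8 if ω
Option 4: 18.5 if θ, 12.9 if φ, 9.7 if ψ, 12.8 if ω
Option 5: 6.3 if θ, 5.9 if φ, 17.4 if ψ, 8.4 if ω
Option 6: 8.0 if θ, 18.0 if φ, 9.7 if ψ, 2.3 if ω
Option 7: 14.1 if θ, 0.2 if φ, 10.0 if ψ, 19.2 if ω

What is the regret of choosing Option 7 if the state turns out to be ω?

0.0

Best payoff under ω is 19.2.
Regret = 19.2 − 19.2 = 0.0.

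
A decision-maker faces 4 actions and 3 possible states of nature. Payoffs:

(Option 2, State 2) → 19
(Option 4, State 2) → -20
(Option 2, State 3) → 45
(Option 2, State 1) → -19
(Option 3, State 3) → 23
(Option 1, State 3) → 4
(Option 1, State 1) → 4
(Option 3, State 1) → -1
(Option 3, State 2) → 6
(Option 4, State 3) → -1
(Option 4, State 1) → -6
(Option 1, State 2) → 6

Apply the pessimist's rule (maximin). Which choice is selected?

Option 1

Row minima: Option 1=4, Option 2=-19, Option 3=-1, Option 4=-20
Best worst-case = 4 → Option 1.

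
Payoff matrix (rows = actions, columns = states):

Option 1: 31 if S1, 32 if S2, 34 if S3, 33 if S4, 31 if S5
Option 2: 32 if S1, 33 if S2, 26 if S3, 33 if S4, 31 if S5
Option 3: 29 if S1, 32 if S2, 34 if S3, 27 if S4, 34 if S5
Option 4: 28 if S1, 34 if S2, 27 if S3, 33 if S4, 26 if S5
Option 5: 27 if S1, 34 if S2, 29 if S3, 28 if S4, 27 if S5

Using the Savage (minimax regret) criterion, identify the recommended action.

Option 1

Column bests: S1=32, S2=34, S3=34, S4=33, S5=34.
Option 1 regrets: 1, 2, 0, 0, 3 → max 3
Option 2 regrets: 0, 1, 8, 0, 3 → max 8
Option 3 regrets: 3, 2, 0, 6, 0 → max 6
Option 4 regrets: 4, 0, 7, 0, 8 → max 8
Option 5 regrets: 5, 0, 5, 5, 7 → max 7
Smallest max regret = 3 → Option 1.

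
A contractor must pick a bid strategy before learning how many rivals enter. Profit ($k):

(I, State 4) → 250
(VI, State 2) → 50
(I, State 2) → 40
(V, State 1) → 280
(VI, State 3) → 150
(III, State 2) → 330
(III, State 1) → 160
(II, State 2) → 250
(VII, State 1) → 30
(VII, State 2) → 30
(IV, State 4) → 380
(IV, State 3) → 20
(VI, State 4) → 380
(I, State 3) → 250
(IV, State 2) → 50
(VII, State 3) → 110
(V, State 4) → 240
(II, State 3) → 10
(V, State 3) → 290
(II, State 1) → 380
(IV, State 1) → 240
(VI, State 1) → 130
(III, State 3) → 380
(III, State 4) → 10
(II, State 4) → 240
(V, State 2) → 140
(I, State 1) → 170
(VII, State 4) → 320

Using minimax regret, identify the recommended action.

Column bests: State 1=380, State 2=330, State 3=380, State 4=380.
I regrets: 210, 290, 130, 130 → max 290
II regrets: 0, 80, 370, 140 → max 370
III regrets: 220, 0, 0, 370 → max 370
IV regrets: 140, 280, 360, 0 → max 360
V regrets: 100, 190, 90, 140 → max 190
VI regrets: 250, 280, 230, 0 → max 280
VII regrets: 350, 300, 270, 60 → max 350
Smallest max regret = 190 → V.

V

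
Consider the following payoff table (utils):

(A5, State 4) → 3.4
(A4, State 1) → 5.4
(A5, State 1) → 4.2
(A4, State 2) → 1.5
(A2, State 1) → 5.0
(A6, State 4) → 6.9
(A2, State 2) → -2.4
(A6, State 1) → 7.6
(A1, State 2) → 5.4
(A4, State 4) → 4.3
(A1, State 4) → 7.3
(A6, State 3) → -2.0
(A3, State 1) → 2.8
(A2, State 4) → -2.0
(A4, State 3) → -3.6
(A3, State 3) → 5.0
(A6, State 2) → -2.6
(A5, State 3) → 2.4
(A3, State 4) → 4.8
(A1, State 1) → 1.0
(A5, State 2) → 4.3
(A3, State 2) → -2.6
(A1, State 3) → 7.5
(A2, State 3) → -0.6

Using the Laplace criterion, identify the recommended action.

Row averages: A1=5.3, A2=0, A3=2.5, A4=1.9, A5=3.575, A6=2.475
Highest average = 5.3 → A1.

A1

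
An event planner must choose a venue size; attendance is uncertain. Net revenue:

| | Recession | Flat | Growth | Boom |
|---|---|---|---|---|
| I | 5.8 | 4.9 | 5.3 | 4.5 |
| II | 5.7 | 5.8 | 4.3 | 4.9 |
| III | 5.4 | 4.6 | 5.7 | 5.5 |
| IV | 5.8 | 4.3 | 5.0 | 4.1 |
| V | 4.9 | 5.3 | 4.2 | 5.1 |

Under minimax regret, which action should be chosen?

Column bests: Recession=5.8, Flat=5.8, Growth=5.7, Boom=5.5.
I regrets: 0.0, 0.9, 0.4, 1.0 → max 1.0
II regrets: 0.1, 0.0, 1.4, 0.6 → max 1.4
III regrets: 0.4, 1.2, 0.0, 0.0 → max 1.2
IV regrets: 0.0, 1.5, 0.7, 1.4 → max 1.5
V regrets: 0.9, 0.5, 1.5, 0.4 → max 1.5
Smallest max regret = 1.0 → I.

I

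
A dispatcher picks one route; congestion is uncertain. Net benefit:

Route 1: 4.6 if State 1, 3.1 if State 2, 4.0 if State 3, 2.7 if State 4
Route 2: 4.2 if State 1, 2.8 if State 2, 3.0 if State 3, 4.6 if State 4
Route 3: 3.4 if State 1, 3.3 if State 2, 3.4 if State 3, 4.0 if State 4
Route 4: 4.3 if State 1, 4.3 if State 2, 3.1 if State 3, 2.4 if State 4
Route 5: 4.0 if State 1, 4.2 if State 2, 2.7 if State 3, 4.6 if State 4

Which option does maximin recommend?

Route 3

Row minima: Route 1=2.7, Route 2=2.8, Route 3=3.3, Route 4=2.4, Route 5=2.7
Best worst-case = 3.3 → Route 3.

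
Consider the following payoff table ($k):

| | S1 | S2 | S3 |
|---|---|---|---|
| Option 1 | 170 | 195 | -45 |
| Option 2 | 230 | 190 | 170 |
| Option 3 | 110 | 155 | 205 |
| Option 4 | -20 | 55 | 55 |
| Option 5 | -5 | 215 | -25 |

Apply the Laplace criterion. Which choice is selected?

Option 2

Row averages: Option 1=320/3, Option 2=590/3, Option 3=470/3, Option 4=30, Option 5=185/3
Highest average = 590/3 → Option 2.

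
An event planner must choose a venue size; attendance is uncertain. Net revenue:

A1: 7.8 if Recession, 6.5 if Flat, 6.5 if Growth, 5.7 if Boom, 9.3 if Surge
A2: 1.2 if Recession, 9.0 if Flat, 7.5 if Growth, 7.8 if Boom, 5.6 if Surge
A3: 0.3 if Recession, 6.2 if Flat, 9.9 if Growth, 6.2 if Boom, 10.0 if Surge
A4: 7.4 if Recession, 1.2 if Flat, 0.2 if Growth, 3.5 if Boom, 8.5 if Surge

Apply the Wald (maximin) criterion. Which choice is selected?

Row minima: A1=5.7, A2=1.2, A3=0.3, A4=0.2
Best worst-case = 5.7 → A1.

A1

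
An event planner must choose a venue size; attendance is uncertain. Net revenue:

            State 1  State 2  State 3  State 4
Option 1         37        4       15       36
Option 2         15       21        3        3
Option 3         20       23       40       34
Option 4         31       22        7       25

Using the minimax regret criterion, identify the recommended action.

Column bests: State 1=37, State 2=23, State 3=40, State 4=36.
Option 1 regrets: 0, 19, 25, 0 → max 25
Option 2 regrets: 22, 2, 37, 33 → max 37
Option 3 regrets: 17, 0, 0, 2 → max 17
Option 4 regrets: 6, 1, 33, 11 → max 33
Smallest max regret = 17 → Option 3.

Option 3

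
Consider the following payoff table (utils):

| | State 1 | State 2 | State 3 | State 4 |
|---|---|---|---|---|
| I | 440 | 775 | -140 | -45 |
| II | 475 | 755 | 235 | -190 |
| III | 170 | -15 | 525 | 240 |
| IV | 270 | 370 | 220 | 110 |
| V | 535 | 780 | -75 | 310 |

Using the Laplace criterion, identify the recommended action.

Row averages: I=257.5, II=318.75, III=230, IV=242.5, V=387.5
Highest average = 387.5 → V.

V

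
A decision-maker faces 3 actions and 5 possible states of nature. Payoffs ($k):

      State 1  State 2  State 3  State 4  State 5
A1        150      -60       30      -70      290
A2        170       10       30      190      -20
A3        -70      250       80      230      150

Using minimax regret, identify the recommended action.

Column bests: State 1=170, State 2=250, State 3=80, State 4=230, State 5=290.
A1 regrets: 20, 310, 50, 300, 0 → max 310
A2 regrets: 0, 240, 50, 40, 310 → max 310
A3 regrets: 240, 0, 0, 0, 140 → max 240
Smallest max regret = 240 → A3.

A3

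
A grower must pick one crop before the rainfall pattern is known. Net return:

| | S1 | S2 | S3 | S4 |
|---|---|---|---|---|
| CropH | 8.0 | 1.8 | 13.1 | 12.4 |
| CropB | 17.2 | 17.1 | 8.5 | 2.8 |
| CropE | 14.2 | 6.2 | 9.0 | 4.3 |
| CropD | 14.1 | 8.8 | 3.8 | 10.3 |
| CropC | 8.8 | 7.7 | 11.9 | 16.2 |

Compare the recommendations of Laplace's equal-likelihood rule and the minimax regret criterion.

Row averages: CropH=8.825, CropB=11.4, CropE=8.425, CropD=9.25, CropC=11.15
Highest average = 11.4 → CropB.
Column bests: S1=17.2, S2=17.1, S3=13.1, S4=16.2.
CropH regrets: 9.2, 15.3, 0.0, 3.8 → max 15.3
CropB regrets: 0.0, 0.0, 4.6, 13.4 → max 13.4
CropE regrets: 3.0, 10.9, 4.1, 11.9 → max 11.9
CropD regrets: 3.1, 8.3, 9.3, 5.9 → max 9.3
CropC regrets: 8.4, 9.4, 1.2, 0.0 → max 9.4
Smallest max regret = 9.3 → CropD.

laplace → CropB; minimax regret → CropD (disagree)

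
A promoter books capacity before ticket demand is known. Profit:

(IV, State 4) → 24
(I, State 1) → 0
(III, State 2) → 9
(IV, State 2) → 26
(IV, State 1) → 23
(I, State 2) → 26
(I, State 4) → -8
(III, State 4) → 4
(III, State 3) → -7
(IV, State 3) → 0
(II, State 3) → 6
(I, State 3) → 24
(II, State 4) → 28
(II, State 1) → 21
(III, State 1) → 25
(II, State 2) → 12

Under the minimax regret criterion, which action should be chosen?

II

Column bests: State 1=25, State 2=26, State 3=24, State 4=28.
I regrets: 25, 0, 0, 36 → max 36
II regrets: 4, 14, 18, 0 → max 18
III regrets: 0, 17, 31, 24 → max 31
IV regrets: 2, 0, 24, 4 → max 24
Smallest max regret = 18 → II.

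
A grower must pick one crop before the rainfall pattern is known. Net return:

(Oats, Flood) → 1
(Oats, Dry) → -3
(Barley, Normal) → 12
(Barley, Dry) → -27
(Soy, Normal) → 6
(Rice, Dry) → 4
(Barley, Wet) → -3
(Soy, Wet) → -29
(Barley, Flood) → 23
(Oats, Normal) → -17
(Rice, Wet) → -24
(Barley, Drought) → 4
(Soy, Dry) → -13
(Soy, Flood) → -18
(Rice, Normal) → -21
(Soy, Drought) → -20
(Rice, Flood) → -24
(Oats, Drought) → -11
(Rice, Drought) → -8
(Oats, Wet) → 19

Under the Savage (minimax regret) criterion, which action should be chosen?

Column bests: Drought=4, Dry=4, Normal=12, Wet=19, Flood=23.
Oats regrets: 15, 7, 29, 0, 22 → max 29
Rice regrets: 12, 0, 33, 43, 47 → max 47
Soy regrets: 24, 17, 6, 48, 41 → max 48
Barley regrets: 0, 31, 0, 22, 0 → max 31
Smallest max regret = 29 → Oats.

Oats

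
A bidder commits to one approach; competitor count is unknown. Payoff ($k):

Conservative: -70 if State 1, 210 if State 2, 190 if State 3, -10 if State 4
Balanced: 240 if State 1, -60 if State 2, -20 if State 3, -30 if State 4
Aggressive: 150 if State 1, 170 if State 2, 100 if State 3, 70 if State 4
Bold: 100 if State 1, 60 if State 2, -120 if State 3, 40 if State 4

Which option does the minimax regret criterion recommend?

Aggressive

Column bests: State 1=240, State 2=210, State 3=190, State 4=70.
Conservative regrets: 310, 0, 0, 80 → max 310
Balanced regrets: 0, 270, 210, 100 → max 270
Aggressive regrets: 90, 40, 90, 0 → max 90
Bold regrets: 140, 150, 310, 30 → max 310
Smallest max regret = 90 → Aggressive.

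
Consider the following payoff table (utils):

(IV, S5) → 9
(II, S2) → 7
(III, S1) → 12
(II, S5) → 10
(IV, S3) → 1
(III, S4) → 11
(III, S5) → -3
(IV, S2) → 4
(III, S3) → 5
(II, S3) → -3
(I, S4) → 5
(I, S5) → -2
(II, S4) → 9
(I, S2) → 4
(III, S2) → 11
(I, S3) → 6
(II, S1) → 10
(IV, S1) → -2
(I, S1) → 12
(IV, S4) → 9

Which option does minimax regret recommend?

Column bests: S1=12, S2=11, S3=6, S4=11, S5=10.
I regrets: 0, 7, 0, 6, 12 → max 12
II regrets: 2, 4, 9, 2, 0 → max 9
III regrets: 0, 0, 1, 0, 13 → max 13
IV regrets: 14, 7, 5, 2, 1 → max 14
Smallest max regret = 9 → II.

II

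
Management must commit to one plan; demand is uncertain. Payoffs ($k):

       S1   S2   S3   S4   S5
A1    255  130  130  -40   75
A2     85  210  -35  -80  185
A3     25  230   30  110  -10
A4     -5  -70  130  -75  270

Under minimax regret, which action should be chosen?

A2

Column bests: S1=255, S2=230, S3=130, S4=110, S5=270.
A1 regrets: 0, 100, 0, 150, 195 → max 195
A2 regrets: 170, 20, 165, 190, 85 → max 190
A3 regrets: 230, 0, 100, 0, 280 → max 280
A4 regrets: 260, 300, 0, 185, 0 → max 300
Smallest max regret = 190 → A2.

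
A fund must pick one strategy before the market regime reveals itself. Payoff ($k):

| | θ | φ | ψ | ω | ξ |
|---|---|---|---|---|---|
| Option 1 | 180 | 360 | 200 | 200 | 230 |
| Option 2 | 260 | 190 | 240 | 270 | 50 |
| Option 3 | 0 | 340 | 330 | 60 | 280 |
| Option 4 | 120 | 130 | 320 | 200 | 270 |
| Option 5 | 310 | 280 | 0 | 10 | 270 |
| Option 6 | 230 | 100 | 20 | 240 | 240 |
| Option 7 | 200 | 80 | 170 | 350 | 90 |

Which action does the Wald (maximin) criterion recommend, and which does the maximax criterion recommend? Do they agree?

Row minima: Option 1=180, Option 2=50, Option 3=0, Option 4=120, Option 5=0, Option 6=20, Option 7=80
Best worst-case = 180 → Option 1.
Row maxima: Option 1=360, Option 2=270, Option 3=340, Option 4=320, Option 5=310, Option 6=240, Option 7=350
Best best-case = 360 → Option 1.

maximin → Option 1; maximax → Option 1 (agree)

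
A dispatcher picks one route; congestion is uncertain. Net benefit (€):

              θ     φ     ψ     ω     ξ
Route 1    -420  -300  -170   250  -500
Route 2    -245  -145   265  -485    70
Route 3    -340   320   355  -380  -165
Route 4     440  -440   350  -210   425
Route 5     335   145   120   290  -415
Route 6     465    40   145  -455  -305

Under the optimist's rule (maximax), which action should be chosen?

Route 6

Row maxima: Route 1=250, Route 2=265, Route 3=355, Route 4=440, Route 5=335, Route 6=465
Best best-case = 465 → Route 6.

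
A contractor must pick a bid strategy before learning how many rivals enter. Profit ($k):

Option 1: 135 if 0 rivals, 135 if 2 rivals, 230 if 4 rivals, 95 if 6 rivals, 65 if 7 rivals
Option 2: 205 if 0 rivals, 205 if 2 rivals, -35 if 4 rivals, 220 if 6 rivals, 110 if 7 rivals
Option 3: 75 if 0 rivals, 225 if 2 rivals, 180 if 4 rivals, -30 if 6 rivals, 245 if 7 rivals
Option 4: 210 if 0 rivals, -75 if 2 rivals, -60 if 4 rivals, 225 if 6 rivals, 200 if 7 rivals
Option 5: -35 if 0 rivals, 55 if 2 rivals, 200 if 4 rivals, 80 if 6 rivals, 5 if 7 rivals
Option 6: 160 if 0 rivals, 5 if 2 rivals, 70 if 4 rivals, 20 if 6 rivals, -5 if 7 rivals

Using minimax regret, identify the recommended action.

Option 1

Column bests: 0 rivals=210, 2 rivals=225, 4 rivals=230, 6 rivals=225, 7 rivals=245.
Option 1 regrets: 75, 90, 0, 130, 180 → max 180
Option 2 regrets: 5, 20, 265, 5, 135 → max 265
Option 3 regrets: 135, 0, 50, 255, 0 → max 255
Option 4 regrets: 0, 300, 290, 0, 45 → max 300
Option 5 regrets: 245, 170, 30, 145, 240 → max 245
Option 6 regrets: 50, 220, 160, 205, 250 → max 250
Smallest max regret = 180 → Option 1.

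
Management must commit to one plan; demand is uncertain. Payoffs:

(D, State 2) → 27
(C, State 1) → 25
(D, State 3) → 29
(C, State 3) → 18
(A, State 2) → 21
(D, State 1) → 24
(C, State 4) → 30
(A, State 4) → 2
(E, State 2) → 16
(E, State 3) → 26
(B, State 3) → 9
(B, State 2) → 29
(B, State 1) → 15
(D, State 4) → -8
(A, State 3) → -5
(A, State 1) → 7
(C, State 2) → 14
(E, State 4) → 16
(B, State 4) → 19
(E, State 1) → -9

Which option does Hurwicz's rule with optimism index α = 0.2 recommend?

C

A: 0.2·21 + 0.8·(-5) = 0.2
B: 0.2·29 + 0.8·9 = 13
C: 0.2·30 + 0.8·14 = 17.2
D: 0.2·29 + 0.8·(-8) = -0.6
E: 0.2·26 + 0.8·(-9) = -2
Highest Hurwicz score = 17.2 → C.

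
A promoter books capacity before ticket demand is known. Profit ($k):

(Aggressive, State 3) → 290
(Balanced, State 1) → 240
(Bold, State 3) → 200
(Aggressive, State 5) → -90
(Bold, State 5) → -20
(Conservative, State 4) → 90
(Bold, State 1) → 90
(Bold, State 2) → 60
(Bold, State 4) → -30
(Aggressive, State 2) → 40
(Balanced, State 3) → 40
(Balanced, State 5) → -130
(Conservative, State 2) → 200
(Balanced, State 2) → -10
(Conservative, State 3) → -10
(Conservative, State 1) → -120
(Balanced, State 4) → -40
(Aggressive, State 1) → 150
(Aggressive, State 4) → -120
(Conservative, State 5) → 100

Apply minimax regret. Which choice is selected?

Column bests: State 1=240, State 2=200, State 3=290, State 4=90, State 5=100.
Conservative regrets: 360, 0, 300, 0, 0 → max 360
Balanced regrets: 0, 210, 250, 130, 230 → max 250
Aggressive regrets: 90, 160, 0, 210, 190 → max 210
Bold regrets: 150, 140, 90, 120, 120 → max 150
Smallest max regret = 150 → Bold.

Bold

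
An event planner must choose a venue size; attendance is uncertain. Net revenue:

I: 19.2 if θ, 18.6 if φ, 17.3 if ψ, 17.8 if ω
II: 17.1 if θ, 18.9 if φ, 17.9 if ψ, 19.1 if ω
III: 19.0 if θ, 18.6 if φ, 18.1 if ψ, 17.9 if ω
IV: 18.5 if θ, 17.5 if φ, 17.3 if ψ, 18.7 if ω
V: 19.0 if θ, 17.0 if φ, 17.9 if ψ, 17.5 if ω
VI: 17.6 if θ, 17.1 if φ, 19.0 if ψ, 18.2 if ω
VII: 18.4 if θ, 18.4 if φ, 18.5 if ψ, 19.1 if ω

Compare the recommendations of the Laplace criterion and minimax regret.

Row averages: I=18.225, II=18.25, III=18.4, IV=18, V=17.85, VI=17.975, VII=18.6
Highest average = 18.6 → VII.
Column bests: θ=19.2, φ=18.9, ψ=19.0, ω=19.1.
I regrets: 0.0, 0.3, 1.7, 1.3 → max 1.7
II regrets: 2.1, 0.0, 1.1, 0.0 → max 2.1
III regrets: 0.2, 0.3, 0.9, 1.2 → max 1.2
IV regrets: 0.7, 1.4, 1.7, 0.4 → max 1.7
V regrets: 0.2, 1.9, 1.1, 1.6 → max 1.9
VI regrets: 1.6, 1.8, 0.0, 0.9 → max 1.8
VII regrets: 0.8, 0.5, 0.5, 0.0 → max 0.8
Smallest max regret = 0.8 → VII.

laplace → VII; minimax regret → VII (agree)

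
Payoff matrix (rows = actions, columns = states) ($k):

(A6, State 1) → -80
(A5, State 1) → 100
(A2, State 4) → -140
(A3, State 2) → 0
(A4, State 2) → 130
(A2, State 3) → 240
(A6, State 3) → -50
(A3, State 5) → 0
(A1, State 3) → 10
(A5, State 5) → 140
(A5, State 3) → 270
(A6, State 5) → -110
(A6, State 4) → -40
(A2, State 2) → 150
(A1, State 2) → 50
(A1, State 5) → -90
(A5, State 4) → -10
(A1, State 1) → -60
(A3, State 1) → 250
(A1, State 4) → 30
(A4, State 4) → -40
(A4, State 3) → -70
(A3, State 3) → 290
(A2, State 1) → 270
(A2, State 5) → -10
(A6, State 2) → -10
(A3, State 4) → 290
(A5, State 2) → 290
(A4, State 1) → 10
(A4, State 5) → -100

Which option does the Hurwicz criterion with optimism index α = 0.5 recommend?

A1: 0.5·50 + 0.5·(-90) = -20
A2: 0.5·270 + 0.5·(-140) = 65
A3: 0.5·290 + 0.5·0 = 145
A4: 0.5·130 + 0.5·(-100) = 15
A5: 0.5·290 + 0.5·(-10) = 140
A6: 0.5·(-10) + 0.5·(-110) = -60
Highest Hurwicz score = 145 → A3.

A3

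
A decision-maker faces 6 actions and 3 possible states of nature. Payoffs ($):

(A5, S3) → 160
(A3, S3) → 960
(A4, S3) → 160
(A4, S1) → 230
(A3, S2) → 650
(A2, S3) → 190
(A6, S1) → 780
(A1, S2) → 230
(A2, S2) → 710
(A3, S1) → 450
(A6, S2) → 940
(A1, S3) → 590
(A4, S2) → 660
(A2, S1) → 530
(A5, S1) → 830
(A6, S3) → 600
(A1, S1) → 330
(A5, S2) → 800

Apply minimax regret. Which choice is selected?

A6

Column bests: S1=830, S2=940, S3=960.
A1 regrets: 500, 710, 370 → max 710
A2 regrets: 300, 230, 770 → max 770
A3 regrets: 380, 290, 0 → max 380
A4 regrets: 600, 280, 800 → max 800
A5 regrets: 0, 140, 800 → max 800
A6 regrets: 50, 0, 360 → max 360
Smallest max regret = 360 → A6.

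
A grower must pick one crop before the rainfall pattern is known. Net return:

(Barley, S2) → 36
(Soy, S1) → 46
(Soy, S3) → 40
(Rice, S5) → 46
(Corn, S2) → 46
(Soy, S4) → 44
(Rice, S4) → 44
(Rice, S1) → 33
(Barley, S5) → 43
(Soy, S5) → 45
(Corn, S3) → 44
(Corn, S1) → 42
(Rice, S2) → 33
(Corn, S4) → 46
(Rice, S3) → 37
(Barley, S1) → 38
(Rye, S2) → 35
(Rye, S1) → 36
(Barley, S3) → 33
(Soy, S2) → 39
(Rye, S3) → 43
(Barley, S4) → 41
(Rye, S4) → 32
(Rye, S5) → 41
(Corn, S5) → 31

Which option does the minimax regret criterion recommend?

Column bests: S1=46, S2=46, S3=44, S4=46, S5=46.
Rice regrets: 13, 13, 7, 2, 0 → max 13
Barley regrets: 8, 10, 11, 5, 3 → max 11
Corn regrets: 4, 0, 0, 0, 15 → max 15
Soy regrets: 0, 7, 4, 2, 1 → max 7
Rye regrets: 10, 11, 1, 14, 5 → max 14
Smallest max regret = 7 → Soy.

Soy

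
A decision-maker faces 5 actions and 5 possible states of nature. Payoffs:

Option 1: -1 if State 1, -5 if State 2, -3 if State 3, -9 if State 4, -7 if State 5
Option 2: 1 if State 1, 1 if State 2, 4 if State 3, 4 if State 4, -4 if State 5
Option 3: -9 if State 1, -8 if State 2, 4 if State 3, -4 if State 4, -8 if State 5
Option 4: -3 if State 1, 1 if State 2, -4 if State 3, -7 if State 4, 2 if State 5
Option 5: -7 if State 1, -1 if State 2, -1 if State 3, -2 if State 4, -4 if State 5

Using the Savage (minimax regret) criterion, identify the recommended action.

Option 2

Column bests: State 1=1, State 2=1, State 3=4, State 4=4, State 5=2.
Option 1 regrets: 2, 6, 7, 13, 9 → max 13
Option 2 regrets: 0, 0, 0, 0, 6 → max 6
Option 3 regrets: 10, 9, 0, 8, 10 → max 10
Option 4 regrets: 4, 0, 8, 11, 0 → max 11
Option 5 regrets: 8, 2, 5, 6, 6 → max 8
Smallest max regret = 6 → Option 2.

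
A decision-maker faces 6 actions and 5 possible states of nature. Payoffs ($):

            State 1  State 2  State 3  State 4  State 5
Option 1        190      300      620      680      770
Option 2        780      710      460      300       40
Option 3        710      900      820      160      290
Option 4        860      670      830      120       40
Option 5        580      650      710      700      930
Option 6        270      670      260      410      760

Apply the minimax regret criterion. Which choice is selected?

Column bests: State 1=860, State 2=900, State 3=830, State 4=700, State 5=930.
Option 1 regrets: 670, 600, 210, 20, 160 → max 670
Option 2 regrets: 80, 190, 370, 400, 890 → max 890
Option 3 regrets: 150, 0, 10, 540, 640 → max 640
Option 4 regrets: 0, 230, 0, 580, 890 → max 890
Option 5 regrets: 280, 250, 120, 0, 0 → max 280
Option 6 regrets: 590, 230, 570, 290, 170 → max 590
Smallest max regret = 280 → Option 5.

Option 5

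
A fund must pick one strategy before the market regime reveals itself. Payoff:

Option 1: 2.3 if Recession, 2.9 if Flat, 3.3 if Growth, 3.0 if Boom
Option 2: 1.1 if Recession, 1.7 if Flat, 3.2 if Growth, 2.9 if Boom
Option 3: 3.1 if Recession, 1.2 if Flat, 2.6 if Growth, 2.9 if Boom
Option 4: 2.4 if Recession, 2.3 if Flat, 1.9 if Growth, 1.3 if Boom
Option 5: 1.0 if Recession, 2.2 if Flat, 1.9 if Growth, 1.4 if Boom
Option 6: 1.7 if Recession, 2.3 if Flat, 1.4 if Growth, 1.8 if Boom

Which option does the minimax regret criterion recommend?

Column bests: Recession=3.1, Flat=2.9, Growth=3.3, Boom=3.0.
Option 1 regrets: 0.8, 0.0, 0.0, 0.0 → max 0.8
Option 2 regrets: 2.0, 1.2, 0.1, 0.1 → max 2.0
Option 3 regrets: 0.0, 1.7, 0.7, 0.1 → max 1.7
Option 4 regrets: 0.7, 0.6, 1.4, 1.7 → max 1.7
Option 5 regrets: 2.1, 0.7, 1.4, 1.6 → max 2.1
Option 6 regrets: 1.4, 0.6, 1.9, 1.2 → max 1.9
Smallest max regret = 0.8 → Option 1.

Option 1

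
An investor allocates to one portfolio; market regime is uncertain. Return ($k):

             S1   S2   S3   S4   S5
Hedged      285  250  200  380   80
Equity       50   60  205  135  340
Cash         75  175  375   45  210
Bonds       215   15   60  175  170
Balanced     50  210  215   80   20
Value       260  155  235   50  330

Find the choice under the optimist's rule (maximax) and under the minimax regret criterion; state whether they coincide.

Row maxima: Hedged=380, Equity=340, Cash=375, Bonds=215, Balanced=215, Value=330
Best best-case = 380 → Hedged.
Column bests: S1=285, S2=250, S3=375, S4=380, S5=340.
Hedged regrets: 0, 0, 175, 0, 260 → max 260
Equity regrets: 235, 190, 170, 245, 0 → max 245
Cash regrets: 210, 75, 0, 335, 130 → max 335
Bonds regrets: 70, 235, 315, 205, 170 → max 315
Balanced regrets: 235, 40, 160, 300, 320 → max 320
Value regrets: 25, 95, 140, 330, 10 → max 330
Smallest max regret = 245 → Equity.

maximax → Hedged; minimax regret → Equity (disagree)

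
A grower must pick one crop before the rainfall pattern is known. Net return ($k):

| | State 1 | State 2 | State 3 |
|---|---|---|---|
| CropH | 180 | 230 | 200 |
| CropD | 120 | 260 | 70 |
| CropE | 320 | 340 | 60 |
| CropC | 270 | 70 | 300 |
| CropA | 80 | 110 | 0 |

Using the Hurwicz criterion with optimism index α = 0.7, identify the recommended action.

CropH: 0.7·230 + 0.3·180 = 215
CropD: 0.7·260 + 0.3·70 = 203
CropE: 0.7·340 + 0.3·60 = 256
CropC: 0.7·300 + 0.3·70 = 231
CropA: 0.7·110 + 0.3·0 = 77
Highest Hurwicz score = 256 → CropE.

CropE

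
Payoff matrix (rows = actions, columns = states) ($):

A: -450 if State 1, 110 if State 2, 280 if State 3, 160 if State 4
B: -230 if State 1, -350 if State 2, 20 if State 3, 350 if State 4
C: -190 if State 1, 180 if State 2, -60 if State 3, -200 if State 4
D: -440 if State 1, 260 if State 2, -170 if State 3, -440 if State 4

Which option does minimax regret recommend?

Column bests: State 1=-190, State 2=260, State 3=280, State 4=350.
A regrets: 260, 150, 0, 190 → max 260
B regrets: 40, 610, 260, 0 → max 610
C regrets: 0, 80, 340, 550 → max 550
D regrets: 250, 0, 450, 790 → max 790
Smallest max regret = 260 → A.

A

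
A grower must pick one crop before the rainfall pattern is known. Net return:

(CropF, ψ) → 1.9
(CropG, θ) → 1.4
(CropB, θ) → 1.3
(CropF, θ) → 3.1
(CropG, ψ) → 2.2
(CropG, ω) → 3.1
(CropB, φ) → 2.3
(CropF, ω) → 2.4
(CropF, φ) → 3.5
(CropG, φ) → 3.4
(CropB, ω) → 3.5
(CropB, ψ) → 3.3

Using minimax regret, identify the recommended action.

CropF

Column bests: θ=3.1, φ=3.5, ψ=3.3, ω=3.5.
CropB regrets: 1.8, 1.2, 0.0, 0.0 → max 1.8
CropF regrets: 0.0, 0.0, 1.4, 1.1 → max 1.4
CropG regrets: 1.7, 0.1, 1.1, 0.4 → max 1.7
Smallest max regret = 1.4 → CropF.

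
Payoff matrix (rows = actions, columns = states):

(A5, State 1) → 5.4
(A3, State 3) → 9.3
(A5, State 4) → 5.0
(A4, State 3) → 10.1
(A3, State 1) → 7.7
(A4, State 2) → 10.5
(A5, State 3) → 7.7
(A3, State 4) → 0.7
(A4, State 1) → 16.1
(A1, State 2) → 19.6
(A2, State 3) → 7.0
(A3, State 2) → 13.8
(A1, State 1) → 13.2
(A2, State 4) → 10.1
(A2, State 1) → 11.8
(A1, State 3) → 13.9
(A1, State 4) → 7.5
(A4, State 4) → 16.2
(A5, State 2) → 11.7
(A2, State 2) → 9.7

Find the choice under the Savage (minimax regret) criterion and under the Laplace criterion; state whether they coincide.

Column bests: State 1=16.1, State 2=19.6, State 3=13.9, State 4=16.2.
A1 regrets: 2.9, 0.0, 0.0, 8.7 → max 8.7
A2 regrets: 4.3, 9.9, 6.9, 6.1 → max 9.9
A3 regrets: 8.4, 5.8, 4.6, 15.5 → max 15.5
A4 regrets: 0.0, 9.1, 3.8, 0.0 → max 9.1
A5 regrets: 10.7, 7.9, 6.2, 11.2 → max 11.2
Smallest max regret = 8.7 → A1.
Row averages: A1=13.55, A2=9.65, A3=7.875, A4=13.225, A5=7.45
Highest average = 13.55 → A1.

minimax regret → A1; laplace → A1 (agree)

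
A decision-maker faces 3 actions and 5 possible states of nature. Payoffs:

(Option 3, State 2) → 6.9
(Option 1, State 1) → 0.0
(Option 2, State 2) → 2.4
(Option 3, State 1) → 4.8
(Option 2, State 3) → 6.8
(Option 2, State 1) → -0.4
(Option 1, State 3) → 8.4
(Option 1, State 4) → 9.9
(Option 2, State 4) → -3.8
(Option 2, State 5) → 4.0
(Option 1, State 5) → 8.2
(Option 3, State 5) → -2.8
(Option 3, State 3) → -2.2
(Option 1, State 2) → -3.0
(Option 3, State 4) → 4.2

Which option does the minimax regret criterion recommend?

Option 1

Column bests: State 1=4.8, State 2=6.9, State 3=8.4, State 4=9.9, State 5=8.2.
Option 1 regrets: 4.8, 9.9, 0.0, 0.0, 0.0 → max 9.9
Option 2 regrets: 5.2, 4.5, 1.6, 13.7, 4.2 → max 13.7
Option 3 regrets: 0.0, 0.0, 10.6, 5.7, 11.0 → max 11.0
Smallest max regret = 9.9 → Option 1.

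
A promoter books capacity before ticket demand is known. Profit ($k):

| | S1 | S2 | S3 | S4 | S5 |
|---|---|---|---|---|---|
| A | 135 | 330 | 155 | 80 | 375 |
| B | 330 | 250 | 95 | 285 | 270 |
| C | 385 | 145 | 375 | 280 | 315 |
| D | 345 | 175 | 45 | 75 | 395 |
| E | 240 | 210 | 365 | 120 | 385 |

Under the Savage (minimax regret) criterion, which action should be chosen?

E

Column bests: S1=385, S2=330, S3=375, S4=285, S5=395.
A regrets: 250, 0, 220, 205, 20 → max 250
B regrets: 55, 80, 280, 0, 125 → max 280
C regrets: 0, 185, 0, 5, 80 → max 185
D regrets: 40, 155, 330, 210, 0 → max 330
E regrets: 145, 120, 10, 165, 10 → max 165
Smallest max regret = 165 → E.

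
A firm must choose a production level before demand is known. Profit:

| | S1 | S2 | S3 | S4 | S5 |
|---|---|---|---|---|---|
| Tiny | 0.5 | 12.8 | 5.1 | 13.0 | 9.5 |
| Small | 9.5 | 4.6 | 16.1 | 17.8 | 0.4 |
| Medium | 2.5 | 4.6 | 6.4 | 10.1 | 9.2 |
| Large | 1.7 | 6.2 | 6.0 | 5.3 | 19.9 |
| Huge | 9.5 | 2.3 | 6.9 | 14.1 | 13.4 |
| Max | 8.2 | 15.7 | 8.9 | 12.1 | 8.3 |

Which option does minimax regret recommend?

Column bests: S1=9.5, S2=15.7, S3=16.1, S4=17.8, S5=19.9.
Tiny regrets: 9.0, 2.9, 11.0, 4.8, 10.4 → max 11.0
Small regrets: 0.0, 11.1, 0.0, 0.0, 19.5 → max 19.5
Medium regrets: 7.0, 11.1, 9.7, 7.7, 10.7 → max 11.1
Large regrets: 7.8, 9.5, 10.1, 12.5, 0.0 → max 12.5
Huge regrets: 0.0, 13.4, 9.2, 3.7, 6.5 → max 13.4
Max regrets: 1.3, 0.0, 7.2, 5.7, 11.6 → max 11.6
Smallest max regret = 11.0 → Tiny.

Tiny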